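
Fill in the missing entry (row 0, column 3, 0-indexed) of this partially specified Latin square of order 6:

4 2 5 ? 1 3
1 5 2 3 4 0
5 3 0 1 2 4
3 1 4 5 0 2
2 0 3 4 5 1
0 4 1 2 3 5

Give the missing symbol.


Row 0 contains symbols [1, 2, 3, 4, 5] — missing [0].
Column 3 contains symbols [1, 2, 3, 4, 5] — missing [0].
The missing symbol must appear in both missing sets; intersection = [0].
Therefore the hidden value is 0.

Missing value = 0.


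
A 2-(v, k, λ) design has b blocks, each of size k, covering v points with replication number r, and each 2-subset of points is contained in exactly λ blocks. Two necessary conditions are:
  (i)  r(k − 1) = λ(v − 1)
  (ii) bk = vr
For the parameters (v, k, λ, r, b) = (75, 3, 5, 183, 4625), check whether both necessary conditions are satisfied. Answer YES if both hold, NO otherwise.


Condition (i): r(k − 1) = 183·2 = 366; λ(v − 1) = 5·74 = 370. Match? NO.
Condition (ii): bk = 4625·3 = 13875; vr = 75·183 = 13725. Match? NO.
Both conditions hold? NO.

NO


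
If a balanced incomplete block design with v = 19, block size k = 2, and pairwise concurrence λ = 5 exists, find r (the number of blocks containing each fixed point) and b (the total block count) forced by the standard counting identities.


Any 2-(v, k, λ) BIBD satisfies two necessary conditions:
  (i)  Each point sits in r blocks, and counting incidences through any fixed point gives r(k − 1) = λ(v − 1), so r = λ(v − 1)/(k − 1).
  (ii) Total incidences bk = vr, so b = vr/k.
Step 1: r = λ(v − 1)/(k − 1) = 5·(19 − 1)/(2 − 1) = 5·18/1 = 90/1 = 90.
Step 2: b = vr/k = 19·90/2 = 1710/2 = 855.
Check integrality: r = 90 ∈ Z ✓, b = 855 ∈ Z ✓.
(These identities are necessary conditions: they determine r and b for any design with these parameters, but do not by themselves prove that one exists.)

r = 90, b = 855.


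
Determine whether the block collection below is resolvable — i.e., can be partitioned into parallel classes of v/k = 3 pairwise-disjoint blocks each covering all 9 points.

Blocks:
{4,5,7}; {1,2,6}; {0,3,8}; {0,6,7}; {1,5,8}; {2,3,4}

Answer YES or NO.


v = 9, block size k = 3, number of blocks = 6.
For resolvability, blocks must partition into parallel classes of size v/k = 3.
Total blocks must therefore be a multiple of 3: 6 = 3·2 + 0 ⇒ divisible ✓.
Greedy packing gives 2 candidate class(es). Each should be a full parallel class (size 3, covers all 9 points).
  Class 1 (3 blocks): {4,5,7}; {1,2,6}; {0,3,8}. Points covered: [0, 1, 2, 3, 4, 5, 6, 7, 8].
  Class 2 (3 blocks): {0,6,7}; {1,5,8}; {2,3,4}. Points covered: [0, 1, 2, 3, 4, 5, 6, 7, 8].
All classes full (size 3)? YES. All classes cover every point? YES.
Resolvable? YES.

YES


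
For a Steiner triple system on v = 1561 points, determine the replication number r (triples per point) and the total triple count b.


An STS(v) is a 2-(v, 3, 1) BIBD: block size k = 3, λ = 1.
Replication: r(k − 1) = λ(v − 1) ⇒ r·2 = 1561 − 1 = 1560 ⇒ r = 780.
Block count: b = v(v − 1)/6 = 1561·1560/6 = 2435160/6 = 405860.

r = 780, b = 405860.


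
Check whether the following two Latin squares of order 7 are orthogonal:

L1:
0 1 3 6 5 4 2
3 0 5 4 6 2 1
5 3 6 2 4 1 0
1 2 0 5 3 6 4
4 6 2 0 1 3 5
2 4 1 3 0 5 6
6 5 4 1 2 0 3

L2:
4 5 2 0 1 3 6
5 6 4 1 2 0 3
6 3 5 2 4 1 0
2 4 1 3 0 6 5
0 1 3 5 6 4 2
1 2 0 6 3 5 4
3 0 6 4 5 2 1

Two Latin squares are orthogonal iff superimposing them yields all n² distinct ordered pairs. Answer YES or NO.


Form the n² = 49 superimposed pairs (L1[i][j], L2[i][j]), row by row (rows and columns indexed from 0):
row 0: (0,4) (1,5) (3,2) (6,0) (5,1) (4,3) (2,6)
row 1: (3,5) (0,6) (5,4) (4,1) (6,2) (2,0) (1,3)
row 2: (5,6) (3,3) (6,5) (2,2) (4,4) (1,1) (0,0)
row 3: (1,2) (2,4) (0,1) (5,3) (3,0) (6,6) (4,5)
row 4: (4,0) (6,1) (2,3) (0,5) (1,6) (3,4) (5,2)
row 5: (2,1) (4,2) (1,0) (3,6) (0,3) (5,5) (6,4)
row 6: (6,3) (5,0) (4,6) (1,4) (2,5) (0,2) (3,1)
Orthogonality requires all 49 pairs distinct.
Check by first coordinate: for each symbol s of L1, list the L2 entries in the n cells where L1 = s; they must all differ.
  L1 = 0: L2 entries (in reading order) 4, 6, 0, 1, 5, 3, 2 — all 7 distinct ✓
  L1 = 1: L2 entries (in reading order) 5, 3, 1, 2, 6, 0, 4 — all 7 distinct ✓
  L1 = 2: L2 entries (in reading order) 6, 0, 2, 4, 3, 1, 5 — all 7 distinct ✓
  L1 = 3: L2 entries (in reading order) 2, 5, 3, 0, 4, 6, 1 — all 7 distinct ✓
  L1 = 4: L2 entries (in reading order) 3, 1, 4, 5, 0, 2, 6 — all 7 distinct ✓
  L1 = 5: L2 entries (in reading order) 1, 4, 6, 3, 2, 5, 0 — all 7 distinct ✓
  L1 = 6: L2 entries (in reading order) 0, 2, 5, 6, 1, 4, 3 — all 7 distinct ✓
Every symbol of L1 meets every symbol of L2 exactly once, so all 49 pairs are distinct (49 of 49).
Conclusion: YES.

YES


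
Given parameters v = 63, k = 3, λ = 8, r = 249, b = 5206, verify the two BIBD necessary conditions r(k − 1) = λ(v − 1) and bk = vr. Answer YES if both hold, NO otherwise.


Condition (i): r(k − 1) = 249·2 = 498; λ(v − 1) = 8·62 = 496. Match? NO.
Condition (ii): bk = 5206·3 = 15618; vr = 63·249 = 15687. Match? NO.
Both conditions hold? NO.

NO


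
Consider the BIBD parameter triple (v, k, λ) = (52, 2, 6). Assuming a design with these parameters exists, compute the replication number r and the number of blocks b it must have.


Any 2-(v, k, λ) BIBD satisfies two necessary conditions:
  (i)  Each point sits in r blocks, and counting incidences through any fixed point gives r(k − 1) = λ(v − 1), so r = λ(v − 1)/(k − 1).
  (ii) Total incidences bk = vr, so b = vr/k.
Step 1: r = λ(v − 1)/(k − 1) = 6·(52 − 1)/(2 − 1) = 6·51/1 = 306/1 = 306.
Step 2: b = vr/k = 52·306/2 = 15912/2 = 7956.
Check integrality: r = 306 ∈ Z ✓, b = 7956 ∈ Z ✓.
(These identities are necessary conditions: they determine r and b for any design with these parameters, but do not by themselves prove that one exists.)

r = 306, b = 7956.


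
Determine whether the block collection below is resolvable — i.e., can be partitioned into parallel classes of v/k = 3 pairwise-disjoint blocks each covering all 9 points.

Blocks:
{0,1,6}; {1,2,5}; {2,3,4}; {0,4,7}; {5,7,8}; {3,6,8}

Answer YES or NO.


v = 9, block size k = 3, number of blocks = 6.
For resolvability, blocks must partition into parallel classes of size v/k = 3.
Total blocks must therefore be a multiple of 3: 6 = 3·2 + 0 ⇒ divisible ✓.
Greedy packing gives 2 candidate class(es). Each should be a full parallel class (size 3, covers all 9 points).
  Class 1 (3 blocks): {0,1,6}; {2,3,4}; {5,7,8}. Points covered: [0, 1, 2, 3, 4, 5, 6, 7, 8].
  Class 2 (3 blocks): {1,2,5}; {0,4,7}; {3,6,8}. Points covered: [0, 1, 2, 3, 4, 5, 6, 7, 8].
All classes full (size 3)? YES. All classes cover every point? YES.
Resolvable? YES.

YES


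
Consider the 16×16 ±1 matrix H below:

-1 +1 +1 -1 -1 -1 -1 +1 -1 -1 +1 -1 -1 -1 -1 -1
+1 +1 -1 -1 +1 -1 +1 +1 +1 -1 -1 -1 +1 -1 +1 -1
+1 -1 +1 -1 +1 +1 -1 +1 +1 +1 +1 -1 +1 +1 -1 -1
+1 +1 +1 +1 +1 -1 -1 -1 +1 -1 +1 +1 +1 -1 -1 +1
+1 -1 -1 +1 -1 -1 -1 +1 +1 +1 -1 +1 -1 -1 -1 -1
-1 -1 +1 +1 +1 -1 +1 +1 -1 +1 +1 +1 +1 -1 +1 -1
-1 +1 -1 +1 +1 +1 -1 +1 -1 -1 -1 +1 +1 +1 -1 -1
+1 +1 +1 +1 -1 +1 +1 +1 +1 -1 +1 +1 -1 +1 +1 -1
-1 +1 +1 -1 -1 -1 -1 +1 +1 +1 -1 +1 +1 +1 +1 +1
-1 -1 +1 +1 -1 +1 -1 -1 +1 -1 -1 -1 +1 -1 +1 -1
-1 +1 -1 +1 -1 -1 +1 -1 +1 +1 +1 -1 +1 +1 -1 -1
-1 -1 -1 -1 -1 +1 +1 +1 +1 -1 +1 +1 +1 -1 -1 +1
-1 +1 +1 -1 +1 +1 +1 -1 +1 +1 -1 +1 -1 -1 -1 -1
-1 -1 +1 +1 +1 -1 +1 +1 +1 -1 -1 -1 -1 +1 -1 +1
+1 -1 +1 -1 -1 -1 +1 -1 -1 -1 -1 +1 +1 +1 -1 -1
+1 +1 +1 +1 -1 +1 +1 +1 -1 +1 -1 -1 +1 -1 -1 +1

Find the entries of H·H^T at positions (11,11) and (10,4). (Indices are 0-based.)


Row 4 of H: [1, -1, -1, 1, -1, -1, -1, 1, 1, 1, -1, 1, -1, -1, -1, -1].
Row 10 of H: [-1, 1, -1, 1, -1, -1, 1, -1, 1, 1, 1, -1, 1, 1, -1, -1].
Row 11 of H: [-1, -1, -1, -1, -1, 1, 1, 1, 1, -1, 1, 1, 1, -1, -1, 1].
(H·H^T)[11][11] = Σ_j H[11][j]·H[11][j] = (-1)² + (-1)² + (-1)² + (-1)² + (-1)² + (1)² + (1)² + (1)² + (1)² + (-1)² + (1)² + (1)² + (1)² + (-1)² + (-1)² + (1)² = 1 + 1 + 1 + 1 + 1 + 1 + 1 + 1 + 1 + 1 + 1 + 1 + 1 + 1 + 1 + 1 = 16.
(H·H^T)[10][4] = Σ_j H[10][j]·H[4][j] = (-1)·(1) + (1)·(-1) + (-1)·(-1) + (1)·(1) + (-1)·(-1) + (-1)·(-1) + (1)·(-1) + (-1)·(1) + (1)·(1) + (1)·(1) + (1)·(-1) + (-1)·(1) + (1)·(-1) + (1)·(-1) + (-1)·(-1) + (-1)·(-1) = -1 + -1 + 1 + 1 + 1 + 1 + -1 + -1 + 1 + 1 + -1 + -1 + -1 + -1 + 1 + 1 = 0.
So rows 10 and 4 are orthogonal; the diagonal entry equals n = 16.

(11,11) entry = 16; (10,4) entry = 0.


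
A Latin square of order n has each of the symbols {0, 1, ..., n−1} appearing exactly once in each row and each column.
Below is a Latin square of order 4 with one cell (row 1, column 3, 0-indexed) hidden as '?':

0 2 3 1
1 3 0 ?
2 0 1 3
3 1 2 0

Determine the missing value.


Row 1 contains symbols [0, 1, 3] — missing [2].
Column 3 contains symbols [0, 1, 3] — missing [2].
The missing symbol must appear in both missing sets; intersection = [2].
Therefore the hidden value is 2.

Missing value = 2.


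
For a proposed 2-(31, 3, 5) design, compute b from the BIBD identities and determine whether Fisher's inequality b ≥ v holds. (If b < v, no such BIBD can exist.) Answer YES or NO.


b = λv(v − 1)/(k(k − 1)) = 5·31·30/(3·2) = 4650/6 = 775.
Compare with v = 31: b ≥ v, so Fisher's inequality holds.

YES


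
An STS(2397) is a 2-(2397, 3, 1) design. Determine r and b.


An STS(v) is a 2-(v, 3, 1) BIBD: block size k = 3, λ = 1.
Replication: r(k − 1) = λ(v − 1) ⇒ r·2 = 2397 − 1 = 2396 ⇒ r = 1198.
Block count: bk = vr ⇒ b·3 = 2397·1198 = 2871606 ⇒ b = 957202.

r = 1198, b = 957202.


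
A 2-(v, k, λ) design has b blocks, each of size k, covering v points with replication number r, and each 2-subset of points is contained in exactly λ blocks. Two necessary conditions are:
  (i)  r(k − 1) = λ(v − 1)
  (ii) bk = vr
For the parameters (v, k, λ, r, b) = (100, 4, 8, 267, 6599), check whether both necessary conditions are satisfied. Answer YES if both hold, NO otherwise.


Condition (i): r(k − 1) = 267·3 = 801; λ(v − 1) = 8·99 = 792. Match? NO.
Condition (ii): bk = 6599·4 = 26396; vr = 100·267 = 26700. Match? NO.
Both conditions hold? NO.

NO


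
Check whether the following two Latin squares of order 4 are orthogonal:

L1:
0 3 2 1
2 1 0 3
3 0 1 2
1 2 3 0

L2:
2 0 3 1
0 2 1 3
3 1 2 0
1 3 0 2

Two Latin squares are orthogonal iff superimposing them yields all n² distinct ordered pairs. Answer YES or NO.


Form the n² = 16 superimposed pairs (L1[i][j], L2[i][j]), row by row (rows and columns indexed from 0):
row 0: (0,2) (3,0) (2,3) (1,1)
row 1: (2,0) (1,2) (0,1) (3,3)
row 2: (3,3) (0,1) (1,2) (2,0)
row 3: (1,1) (2,3) (3,0) (0,2)
Orthogonality requires all 16 pairs distinct.
But the pair (3,3) repeats: cell (1,3) has L1 = 3, L2 = 3, and cell (2,0) has L1 = 3, L2 = 3.
A repeated pair means some other pair never occurs (only 8 distinct pairs out of 16), so the squares are not orthogonal.
Conclusion: NO.

NO


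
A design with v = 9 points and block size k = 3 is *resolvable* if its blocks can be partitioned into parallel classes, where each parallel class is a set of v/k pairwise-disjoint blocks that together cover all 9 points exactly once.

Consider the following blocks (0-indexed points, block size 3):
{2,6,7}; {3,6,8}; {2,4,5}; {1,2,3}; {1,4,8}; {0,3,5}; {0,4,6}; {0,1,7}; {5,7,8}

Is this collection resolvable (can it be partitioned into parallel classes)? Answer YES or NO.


v = 9, block size k = 3, number of blocks = 9.
For resolvability, blocks must partition into parallel classes of size v/k = 3.
Total blocks must therefore be a multiple of 3: 9 = 3·3 + 0 ⇒ divisible ✓.
Greedy packing gives 3 candidate class(es). Each should be a full parallel class (size 3, covers all 9 points).
  Class 1 (3 blocks): {2,6,7}; {1,4,8}; {0,3,5}. Points covered: [0, 1, 2, 3, 4, 5, 6, 7, 8].
  Class 2 (3 blocks): {3,6,8}; {2,4,5}; {0,1,7}. Points covered: [0, 1, 2, 3, 4, 5, 6, 7, 8].
  Class 3 (3 blocks): {1,2,3}; {0,4,6}; {5,7,8}. Points covered: [0, 1, 2, 3, 4, 5, 6, 7, 8].
All classes full (size 3)? YES. All classes cover every point? YES.
Resolvable? YES.

YES


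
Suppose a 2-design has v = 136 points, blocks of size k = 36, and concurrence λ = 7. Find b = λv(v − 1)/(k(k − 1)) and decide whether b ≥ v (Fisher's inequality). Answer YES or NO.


b = λv(v − 1)/(k(k − 1)) = 7·136·135/(36·35) = 128520/1260 = 102.
Compare with v = 136: b < v, so Fisher's inequality fails.

NO


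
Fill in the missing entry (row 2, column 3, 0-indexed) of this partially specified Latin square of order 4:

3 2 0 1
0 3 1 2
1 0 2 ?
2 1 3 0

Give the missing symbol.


Row 2 contains symbols [0, 1, 2] — missing [3].
Column 3 contains symbols [0, 1, 2] — missing [3].
The missing symbol must appear in both missing sets; intersection = [3].
Therefore the hidden value is 3.

Missing value = 3.


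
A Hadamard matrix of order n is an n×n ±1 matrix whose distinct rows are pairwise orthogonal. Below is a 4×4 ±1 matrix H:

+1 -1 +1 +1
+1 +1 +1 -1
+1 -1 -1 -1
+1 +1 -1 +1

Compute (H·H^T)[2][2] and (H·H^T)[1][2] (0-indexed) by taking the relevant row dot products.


Row 1 of H: [1, 1, 1, -1].
Row 2 of H: [1, -1, -1, -1].
(H·H^T)[2][2] = Σ_j H[2][j]·H[2][j] = (1)² + (-1)² + (-1)² + (-1)² = 1 + 1 + 1 + 1 = 4.
(H·H^T)[1][2] = Σ_j H[1][j]·H[2][j] = (1)·(1) + (1)·(-1) + (1)·(-1) + (-1)·(-1) = 1 + -1 + -1 + 1 = 0.
So rows 1 and 2 are orthogonal; the diagonal entry equals n = 4.

(2,2) entry = 4; (1,2) entry = 0.


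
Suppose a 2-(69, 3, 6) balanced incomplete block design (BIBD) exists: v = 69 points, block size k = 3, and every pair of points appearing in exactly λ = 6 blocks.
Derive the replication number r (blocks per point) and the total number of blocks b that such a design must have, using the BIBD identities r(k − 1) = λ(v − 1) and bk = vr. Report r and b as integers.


Any 2-(v, k, λ) BIBD satisfies two necessary conditions:
  (i)  Each point sits in r blocks, and counting incidences through any fixed point gives r(k − 1) = λ(v − 1), so r = λ(v − 1)/(k − 1).
  (ii) Total incidences bk = vr, so b = vr/k.
Step 1: r = λ(v − 1)/(k − 1) = 6·(69 − 1)/(3 − 1) = 6·68/2 = 408/2 = 204.
Step 2: b = vr/k = 69·204/3 = 14076/3 = 4692.
Check integrality: r = 204 ∈ Z ✓, b = 4692 ∈ Z ✓.
(These identities are necessary conditions: they determine r and b for any design with these parameters, but do not by themselves prove that one exists.)

r = 204, b = 4692.


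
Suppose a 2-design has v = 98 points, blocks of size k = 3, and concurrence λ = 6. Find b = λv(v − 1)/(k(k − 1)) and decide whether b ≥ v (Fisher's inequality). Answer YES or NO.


b = λv(v − 1)/(k(k − 1)) = 6·98·97/(3·2) = 57036/6 = 9506.
Compare with v = 98: b ≥ v, so Fisher's inequality holds.

YES


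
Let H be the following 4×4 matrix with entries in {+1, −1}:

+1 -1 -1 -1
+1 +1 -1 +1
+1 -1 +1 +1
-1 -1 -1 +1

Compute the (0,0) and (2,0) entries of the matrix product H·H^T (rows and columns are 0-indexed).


Row 0 of H: [1, -1, -1, -1].
Row 2 of H: [1, -1, 1, 1].
(H·H^T)[0][0] = Σ_j H[0][j]·H[0][j] = (1)² + (-1)² + (-1)² + (-1)² = 1 + 1 + 1 + 1 = 4.
(H·H^T)[2][0] = Σ_j H[2][j]·H[0][j] = (1)·(1) + (-1)·(-1) + (1)·(-1) + (1)·(-1) = 1 + 1 + -1 + -1 = 0.
So rows 2 and 0 are orthogonal; the diagonal entry equals n = 4.

(0,0) entry = 4; (2,0) entry = 0.


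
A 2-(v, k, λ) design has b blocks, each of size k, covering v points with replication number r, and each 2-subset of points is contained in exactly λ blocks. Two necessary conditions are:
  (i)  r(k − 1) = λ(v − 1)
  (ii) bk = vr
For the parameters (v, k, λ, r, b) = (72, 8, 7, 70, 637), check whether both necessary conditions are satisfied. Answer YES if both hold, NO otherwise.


Condition (i): r(k − 1) = 70·7 = 490; λ(v − 1) = 7·71 = 497. Match? NO.
Condition (ii): bk = 637·8 = 5096; vr = 72·70 = 5040. Match? NO.
Both conditions hold? NO.

NO


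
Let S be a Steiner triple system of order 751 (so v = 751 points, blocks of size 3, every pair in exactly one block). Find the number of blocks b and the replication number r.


An STS(v) is a 2-(v, 3, 1) BIBD: block size k = 3, λ = 1.
Replication: r(k − 1) = λ(v − 1) ⇒ r·2 = 751 − 1 = 750 ⇒ r = 375.
Block count: b = v(v − 1)/6 = 751·750/6 = 563250/6 = 93875.
(Check via bk = vr: 93875·3 = 281625 = 751·375 = 281625 ✓.)

r = 375, b = 93875.


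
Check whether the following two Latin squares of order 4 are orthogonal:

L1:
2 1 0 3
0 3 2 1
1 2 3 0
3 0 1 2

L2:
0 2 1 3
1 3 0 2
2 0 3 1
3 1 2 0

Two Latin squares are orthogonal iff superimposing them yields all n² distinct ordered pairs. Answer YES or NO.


Form the n² = 16 superimposed pairs (L1[i][j], L2[i][j]), row by row (rows and columns indexed from 0):
row 0: (2,0) (1,2) (0,1) (3,3)
row 1: (0,1) (3,3) (2,0) (1,2)
row 2: (1,2) (2,0) (3,3) (0,1)
row 3: (3,3) (0,1) (1,2) (2,0)
Orthogonality requires all 16 pairs distinct.
But the pair (0,1) repeats: cell (0,2) has L1 = 0, L2 = 1, and cell (1,0) has L1 = 0, L2 = 1.
A repeated pair means some other pair never occurs (only 4 distinct pairs out of 16), so the squares are not orthogonal.
Conclusion: NO.

NO


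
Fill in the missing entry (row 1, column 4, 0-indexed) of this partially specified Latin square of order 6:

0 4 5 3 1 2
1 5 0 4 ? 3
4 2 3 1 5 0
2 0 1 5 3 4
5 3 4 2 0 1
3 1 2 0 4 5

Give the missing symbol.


Row 1 contains symbols [0, 1, 3, 4, 5] — missing [2].
Column 4 contains symbols [0, 1, 3, 4, 5] — missing [2].
The missing symbol must appear in both missing sets; intersection = [2].
Therefore the hidden value is 2.

Missing value = 2.


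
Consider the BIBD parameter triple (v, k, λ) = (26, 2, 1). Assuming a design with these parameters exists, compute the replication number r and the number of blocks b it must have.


Any 2-(v, k, λ) BIBD satisfies two necessary conditions:
  (i)  Each point sits in r blocks, and counting incidences through any fixed point gives r(k − 1) = λ(v − 1), so r = λ(v − 1)/(k − 1).
  (ii) Total incidences bk = vr, so b = vr/k.
Step 1: r = λ(v − 1)/(k − 1) = 1·(26 − 1)/(2 − 1) = 1·25/1 = 25/1 = 25.
Step 2: b = vr/k = 26·25/2 = 650/2 = 325.
Check integrality: r = 25 ∈ Z ✓, b = 325 ∈ Z ✓.
(These identities are necessary conditions: they determine r and b for any design with these parameters, but do not by themselves prove that one exists.)

r = 25, b = 325.


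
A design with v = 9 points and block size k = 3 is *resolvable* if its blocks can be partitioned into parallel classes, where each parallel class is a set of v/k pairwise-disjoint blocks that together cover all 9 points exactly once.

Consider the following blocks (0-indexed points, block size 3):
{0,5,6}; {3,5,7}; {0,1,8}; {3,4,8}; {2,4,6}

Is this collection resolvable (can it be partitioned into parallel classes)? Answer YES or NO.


v = 9, block size k = 3, number of blocks = 5.
For resolvability, blocks must partition into parallel classes of size v/k = 3.
Total blocks must therefore be a multiple of 3: 5 = 3·1 + 2 ⇒ not divisible ✗.
Resolvable? NO.

NO


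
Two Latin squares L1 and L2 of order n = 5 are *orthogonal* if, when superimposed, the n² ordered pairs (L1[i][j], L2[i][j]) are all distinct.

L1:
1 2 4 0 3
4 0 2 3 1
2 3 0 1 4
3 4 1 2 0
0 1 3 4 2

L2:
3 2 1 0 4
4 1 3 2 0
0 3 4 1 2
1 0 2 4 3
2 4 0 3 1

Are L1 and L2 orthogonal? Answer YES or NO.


Form the n² = 25 superimposed pairs (L1[i][j], L2[i][j]), row by row (rows and columns indexed from 0):
row 0: (1,3) (2,2) (4,1) (0,0) (3,4)
row 1: (4,4) (0,1) (2,3) (3,2) (1,0)
row 2: (2,0) (3,3) (0,4) (1,1) (4,2)
row 3: (3,1) (4,0) (1,2) (2,4) (0,3)
row 4: (0,2) (1,4) (3,0) (4,3) (2,1)
Orthogonality requires all 25 pairs distinct.
Check by first coordinate: for each symbol s of L1, list the L2 entries in the n cells where L1 = s; they must all differ.
  L1 = 0: L2 entries (in reading order) 0, 1, 4, 3, 2 — all 5 distinct ✓
  L1 = 1: L2 entries (in reading order) 3, 0, 1, 2, 4 — all 5 distinct ✓
  L1 = 2: L2 entries (in reading order) 2, 3, 0, 4, 1 — all 5 distinct ✓
  L1 = 3: L2 entries (in reading order) 4, 2, 3, 1, 0 — all 5 distinct ✓
  L1 = 4: L2 entries (in reading order) 1, 4, 2, 0, 3 — all 5 distinct ✓
Every symbol of L1 meets every symbol of L2 exactly once, so all 25 pairs are distinct (25 of 25).
Conclusion: YES.

YES


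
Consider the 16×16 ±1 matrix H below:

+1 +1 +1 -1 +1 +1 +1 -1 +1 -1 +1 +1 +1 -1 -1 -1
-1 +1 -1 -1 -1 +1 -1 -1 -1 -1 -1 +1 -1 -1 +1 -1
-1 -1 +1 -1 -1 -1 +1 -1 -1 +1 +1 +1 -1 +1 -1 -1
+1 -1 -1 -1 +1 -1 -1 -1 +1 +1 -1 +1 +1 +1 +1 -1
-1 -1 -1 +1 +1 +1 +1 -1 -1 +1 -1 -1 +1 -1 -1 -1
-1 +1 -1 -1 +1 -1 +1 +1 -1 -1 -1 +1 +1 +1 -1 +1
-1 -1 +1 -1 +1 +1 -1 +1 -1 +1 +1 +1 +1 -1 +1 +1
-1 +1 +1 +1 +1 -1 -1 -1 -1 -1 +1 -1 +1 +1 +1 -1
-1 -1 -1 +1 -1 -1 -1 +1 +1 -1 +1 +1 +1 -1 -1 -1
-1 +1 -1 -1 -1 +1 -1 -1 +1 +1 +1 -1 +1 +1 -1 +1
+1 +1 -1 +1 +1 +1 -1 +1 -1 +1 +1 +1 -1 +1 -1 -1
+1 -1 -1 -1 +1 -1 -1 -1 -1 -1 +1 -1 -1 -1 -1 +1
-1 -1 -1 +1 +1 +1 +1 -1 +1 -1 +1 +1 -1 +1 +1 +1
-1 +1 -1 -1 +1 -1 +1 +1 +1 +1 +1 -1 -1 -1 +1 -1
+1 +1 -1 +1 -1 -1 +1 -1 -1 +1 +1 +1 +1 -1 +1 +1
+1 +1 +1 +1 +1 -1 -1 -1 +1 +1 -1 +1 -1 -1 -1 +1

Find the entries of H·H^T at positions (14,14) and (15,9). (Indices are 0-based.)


Row 9 of H: [-1, 1, -1, -1, -1, 1, -1, -1, 1, 1, 1, -1, 1, 1, -1, 1].
Row 14 of H: [1, 1, -1, 1, -1, -1, 1, -1, -1, 1, 1, 1, 1, -1, 1, 1].
Row 15 of H: [1, 1, 1, 1, 1, -1, -1, -1, 1, 1, -1, 1, -1, -1, -1, 1].
(H·H^T)[14][14] = Σ_j H[14][j]·H[14][j] = (1)² + (1)² + (-1)² + (1)² + (-1)² + (-1)² + (1)² + (-1)² + (-1)² + (1)² + (1)² + (1)² + (1)² + (-1)² + (1)² + (1)² = 1 + 1 + 1 + 1 + 1 + 1 + 1 + 1 + 1 + 1 + 1 + 1 + 1 + 1 + 1 + 1 = 16.
(H·H^T)[15][9] = Σ_j H[15][j]·H[9][j] = (1)·(-1) + (1)·(1) + (1)·(-1) + (1)·(-1) + (1)·(-1) + (-1)·(1) + (-1)·(-1) + (-1)·(-1) + (1)·(1) + (1)·(1) + (-1)·(1) + (1)·(-1) + (-1)·(1) + (-1)·(1) + (-1)·(-1) + (1)·(1) = -1 + 1 + -1 + -1 + -1 + -1 + 1 + 1 + 1 + 1 + -1 + -1 + -1 + -1 + 1 + 1 = -2.
Rows 15 and 9 are not orthogonal (dot product = -2 ≠ 0), so H is not a Hadamard matrix.

(14,14) entry = 16; (15,9) entry = -2.


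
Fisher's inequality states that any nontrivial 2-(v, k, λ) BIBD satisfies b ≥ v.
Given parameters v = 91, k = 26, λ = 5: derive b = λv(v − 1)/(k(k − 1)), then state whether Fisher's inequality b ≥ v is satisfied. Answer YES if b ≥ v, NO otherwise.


r = λ(v − 1)/(k − 1) = 5·90/25 = 18.
b = vr/k = 91·18/26 = 63.
Fisher's inequality: b ≥ v ⇔ 63 ≥ 91? NO.

NO


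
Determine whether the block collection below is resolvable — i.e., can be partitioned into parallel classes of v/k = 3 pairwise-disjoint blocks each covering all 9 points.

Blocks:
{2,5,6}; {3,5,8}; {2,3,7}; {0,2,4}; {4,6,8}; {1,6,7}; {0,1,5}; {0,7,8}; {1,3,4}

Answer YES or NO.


v = 9, block size k = 3, number of blocks = 9.
For resolvability, blocks must partition into parallel classes of size v/k = 3.
Total blocks must therefore be a multiple of 3: 9 = 3·3 + 0 ⇒ divisible ✓.
Greedy packing gives 3 candidate class(es). Each should be a full parallel class (size 3, covers all 9 points).
  Class 1 (3 blocks): {2,5,6}; {0,7,8}; {1,3,4}. Points covered: [0, 1, 2, 3, 4, 5, 6, 7, 8].
  Class 2 (3 blocks): {3,5,8}; {0,2,4}; {1,6,7}. Points covered: [0, 1, 2, 3, 4, 5, 6, 7, 8].
  Class 3 (3 blocks): {2,3,7}; {4,6,8}; {0,1,5}. Points covered: [0, 1, 2, 3, 4, 5, 6, 7, 8].
All classes full (size 3)? YES. All classes cover every point? YES.
Resolvable? YES.

YES


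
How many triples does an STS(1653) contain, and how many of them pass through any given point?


An STS(v) is a 2-(v, 3, 1) BIBD: block size k = 3, λ = 1.
Replication: r(k − 1) = λ(v − 1) ⇒ r·2 = 1653 − 1 = 1652 ⇒ r = 826.
Block count: bk = vr ⇒ b·3 = 1653·826 = 1365378 ⇒ b = 455126.
(Check via b = v(v − 1)/6 = 1653·1652/6 = 2730756/6 = 455126.)

r = 826, b = 455126.


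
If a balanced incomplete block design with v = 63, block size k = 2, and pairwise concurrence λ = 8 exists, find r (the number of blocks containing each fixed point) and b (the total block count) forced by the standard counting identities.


Any 2-(v, k, λ) BIBD satisfies two necessary conditions:
  (i)  Each point sits in r blocks, and counting incidences through any fixed point gives r(k − 1) = λ(v − 1), so r = λ(v − 1)/(k − 1).
  (ii) Total incidences bk = vr, so b = vr/k.
Step 1: r = λ(v − 1)/(k − 1) = 8·(63 − 1)/(2 − 1) = 8·62/1 = 496/1 = 496.
Step 2: b = vr/k = 63·496/2 = 31248/2 = 15624.
Check integrality: r = 496 ∈ Z ✓, b = 15624 ∈ Z ✓.
(These identities are necessary conditions: they determine r and b for any design with these parameters, but do not by themselves prove that one exists.)

r = 496, b = 15624.


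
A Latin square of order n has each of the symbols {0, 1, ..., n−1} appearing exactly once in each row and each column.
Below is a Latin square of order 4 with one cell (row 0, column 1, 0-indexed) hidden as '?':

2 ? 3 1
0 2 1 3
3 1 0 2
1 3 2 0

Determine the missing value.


Row 0 contains symbols [1, 2, 3] — missing [0].
Column 1 contains symbols [1, 2, 3] — missing [0].
The missing symbol must appear in both missing sets; intersection = [0].
Therefore the hidden value is 0.

Missing value = 0.


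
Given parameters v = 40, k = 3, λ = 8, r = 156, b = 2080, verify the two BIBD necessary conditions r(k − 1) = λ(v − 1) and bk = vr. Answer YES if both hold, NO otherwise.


Condition (i): r(k − 1) = 156·2 = 312; λ(v − 1) = 8·39 = 312. Match? YES.
Condition (ii): bk = 2080·3 = 6240; vr = 40·156 = 6240. Match? YES.
Both conditions hold? YES.

YES


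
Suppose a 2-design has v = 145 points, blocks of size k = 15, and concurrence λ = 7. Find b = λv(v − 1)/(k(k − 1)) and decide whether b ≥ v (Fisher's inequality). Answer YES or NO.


r = λ(v − 1)/(k − 1) = 7·144/14 = 72.
b = vr/k = 145·72/15 = 696.
Fisher's inequality: b ≥ v ⇔ 696 ≥ 145? YES.

YES


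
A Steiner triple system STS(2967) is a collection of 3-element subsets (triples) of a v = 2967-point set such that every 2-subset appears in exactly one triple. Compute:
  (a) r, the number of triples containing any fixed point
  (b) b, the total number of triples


An STS(v) is a 2-(v, 3, 1) BIBD: block size k = 3, λ = 1.
Replication: r(k − 1) = λ(v − 1) ⇒ r·2 = 2967 − 1 = 2966 ⇒ r = 1483.
Block count: bk = vr ⇒ b·3 = 2967·1483 = 4400061 ⇒ b = 1466687.
(Check via b = v(v − 1)/6 = 2967·2966/6 = 8800122/6 = 1466687.)

r = 1483, b = 1466687.


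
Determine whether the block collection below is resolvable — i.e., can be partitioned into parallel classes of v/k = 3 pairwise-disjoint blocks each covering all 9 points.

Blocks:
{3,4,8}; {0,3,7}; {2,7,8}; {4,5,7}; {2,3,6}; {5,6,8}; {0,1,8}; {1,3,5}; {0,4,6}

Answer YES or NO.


v = 9, block size k = 3, number of blocks = 9.
For resolvability, blocks must partition into parallel classes of size v/k = 3.
Total blocks must therefore be a multiple of 3: 9 = 3·3 + 0 ⇒ divisible ✓.
Consider block {3,4,8}. It intersects every other block in the collection, so no parallel class of size 3 can contain it.
Since every block must belong to some parallel class in a resolution, the collection cannot be partitioned into parallel classes.
Resolvable? NO.

NO


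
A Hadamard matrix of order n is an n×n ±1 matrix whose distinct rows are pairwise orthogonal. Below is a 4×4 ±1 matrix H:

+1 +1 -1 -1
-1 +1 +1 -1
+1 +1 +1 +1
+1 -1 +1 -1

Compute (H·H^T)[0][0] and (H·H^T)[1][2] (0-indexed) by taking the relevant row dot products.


Row 0 of H: [1, 1, -1, -1].
Row 1 of H: [-1, 1, 1, -1].
Row 2 of H: [1, 1, 1, 1].
(H·H^T)[0][0] = Σ_j H[0][j]·H[0][j] = (1)² + (1)² + (-1)² + (-1)² = 1 + 1 + 1 + 1 = 4.
(H·H^T)[1][2] = Σ_j H[1][j]·H[2][j] = (-1)·(1) + (1)·(1) + (1)·(1) + (-1)·(1) = -1 + 1 + 1 + -1 = 0.
So rows 1 and 2 are orthogonal; the diagonal entry equals n = 4.

(0,0) entry = 4; (1,2) entry = 0.


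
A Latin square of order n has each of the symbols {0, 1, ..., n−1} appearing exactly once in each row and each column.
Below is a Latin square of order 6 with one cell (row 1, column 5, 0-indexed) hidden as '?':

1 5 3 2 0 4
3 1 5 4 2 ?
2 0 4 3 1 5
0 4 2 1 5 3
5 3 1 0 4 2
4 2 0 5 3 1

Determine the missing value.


Row 1 contains symbols [1, 2, 3, 4, 5] — missing [0].
Column 5 contains symbols [1, 2, 3, 4, 5] — missing [0].
The missing symbol must appear in both missing sets; intersection = [0].
Therefore the hidden value is 0.

Missing value = 0.


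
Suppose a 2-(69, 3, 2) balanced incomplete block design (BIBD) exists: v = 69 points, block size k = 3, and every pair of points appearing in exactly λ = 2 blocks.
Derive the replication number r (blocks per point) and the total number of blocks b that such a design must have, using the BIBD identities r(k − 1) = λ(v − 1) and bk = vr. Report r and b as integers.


Any 2-(v, k, λ) BIBD satisfies two necessary conditions:
  (i)  Each point sits in r blocks, and counting incidences through any fixed point gives r(k − 1) = λ(v − 1), so r = λ(v − 1)/(k − 1).
  (ii) Total incidences bk = vr, so b = vr/k.
Step 1: r = λ(v − 1)/(k − 1) = 2·(69 − 1)/(3 − 1) = 2·68/2 = 136/2 = 68.
Step 2: b = vr/k = 69·68/3 = 4692/3 = 1564.
Check integrality: r = 68 ∈ Z ✓, b = 1564 ∈ Z ✓.
(These identities are necessary conditions: they determine r and b for any design with these parameters, but do not by themselves prove that one exists.)

r = 68, b = 1564.


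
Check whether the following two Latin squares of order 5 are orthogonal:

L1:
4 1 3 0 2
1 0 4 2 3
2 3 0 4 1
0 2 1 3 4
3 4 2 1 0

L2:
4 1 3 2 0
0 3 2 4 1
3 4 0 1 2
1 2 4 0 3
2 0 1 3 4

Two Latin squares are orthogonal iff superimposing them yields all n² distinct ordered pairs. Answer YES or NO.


Form the n² = 25 superimposed pairs (L1[i][j], L2[i][j]), row by row (rows and columns indexed from 0):
row 0: (4,4) (1,1) (3,3) (0,2) (2,0)
row 1: (1,0) (0,3) (4,2) (2,4) (3,1)
row 2: (2,3) (3,4) (0,0) (4,1) (1,2)
row 3: (0,1) (2,2) (1,4) (3,0) (4,3)
row 4: (3,2) (4,0) (2,1) (1,3) (0,4)
Orthogonality requires all 25 pairs distinct.
Check by first coordinate: for each symbol s of L1, list the L2 entries in the n cells where L1 = s; they must all differ.
  L1 = 0: L2 entries (in reading order) 2, 3, 0, 1, 4 — all 5 distinct ✓
  L1 = 1: L2 entries (in reading order) 1, 0, 2, 4, 3 — all 5 distinct ✓
  L1 = 2: L2 entries (in reading order) 0, 4, 3, 2, 1 — all 5 distinct ✓
  L1 = 3: L2 entries (in reading order) 3, 1, 4, 0, 2 — all 5 distinct ✓
  L1 = 4: L2 entries (in reading order) 4, 2, 1, 3, 0 — all 5 distinct ✓
Every symbol of L1 meets every symbol of L2 exactly once, so all 25 pairs are distinct (25 of 25).
Conclusion: YES.

YES


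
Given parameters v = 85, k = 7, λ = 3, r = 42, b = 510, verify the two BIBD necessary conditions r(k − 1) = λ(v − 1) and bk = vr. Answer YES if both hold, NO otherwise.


Condition (i): r(k − 1) = 42·6 = 252; λ(v − 1) = 3·84 = 252. Match? YES.
Condition (ii): bk = 510·7 = 3570; vr = 85·42 = 3570. Match? YES.
Both conditions hold? YES.

YES


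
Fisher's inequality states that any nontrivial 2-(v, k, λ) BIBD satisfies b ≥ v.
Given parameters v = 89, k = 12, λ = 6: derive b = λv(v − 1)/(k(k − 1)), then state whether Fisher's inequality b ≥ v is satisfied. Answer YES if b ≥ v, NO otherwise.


r = λ(v − 1)/(k − 1) = 6·88/11 = 48.
b = vr/k = 89·48/12 = 356.
Fisher's inequality: b ≥ v ⇔ 356 ≥ 89? YES.

YES


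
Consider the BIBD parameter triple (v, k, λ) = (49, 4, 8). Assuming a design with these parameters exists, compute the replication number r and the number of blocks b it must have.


Any 2-(v, k, λ) BIBD satisfies two necessary conditions:
  (i)  Each point sits in r blocks, and counting incidences through any fixed point gives r(k − 1) = λ(v − 1), so r = λ(v − 1)/(k − 1).
  (ii) Total incidences bk = vr, so b = vr/k.
Step 1: r = λ(v − 1)/(k − 1) = 8·(49 − 1)/(4 − 1) = 8·48/3 = 384/3 = 128.
Step 2: b = vr/k = 49·128/4 = 6272/4 = 1568.
Check integrality: r = 128 ∈ Z ✓, b = 1568 ∈ Z ✓.
(These identities are necessary conditions: they determine r and b for any design with these parameters, but do not by themselves prove that one exists.)

r = 128, b = 1568.


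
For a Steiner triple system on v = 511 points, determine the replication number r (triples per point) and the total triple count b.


An STS(v) is a 2-(v, 3, 1) BIBD: block size k = 3, λ = 1.
Replication: r(k − 1) = λ(v − 1) ⇒ r·2 = 511 − 1 = 510 ⇒ r = 255.
Block count: bk = vr ⇒ b·3 = 511·255 = 130305 ⇒ b = 43435.

r = 255, b = 43435.


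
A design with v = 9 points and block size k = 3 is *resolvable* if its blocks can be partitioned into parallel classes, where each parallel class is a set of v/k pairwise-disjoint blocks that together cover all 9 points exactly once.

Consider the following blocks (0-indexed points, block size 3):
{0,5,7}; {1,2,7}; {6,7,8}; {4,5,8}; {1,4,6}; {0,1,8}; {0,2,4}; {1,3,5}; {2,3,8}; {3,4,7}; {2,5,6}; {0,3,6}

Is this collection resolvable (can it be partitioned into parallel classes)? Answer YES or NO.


v = 9, block size k = 3, number of blocks = 12.
For resolvability, blocks must partition into parallel classes of size v/k = 3.
Total blocks must therefore be a multiple of 3: 12 = 3·4 + 0 ⇒ divisible ✓.
Greedy packing gives 4 candidate class(es). Each should be a full parallel class (size 3, covers all 9 points).
  Class 1 (3 blocks): {0,5,7}; {1,4,6}; {2,3,8}. Points covered: [0, 1, 2, 3, 4, 5, 6, 7, 8].
  Class 2 (3 blocks): {1,2,7}; {4,5,8}; {0,3,6}. Points covered: [0, 1, 2, 3, 4, 5, 6, 7, 8].
  Class 3 (3 blocks): {6,7,8}; {0,2,4}; {1,3,5}. Points covered: [0, 1, 2, 3, 4, 5, 6, 7, 8].
  Class 4 (3 blocks): {0,1,8}; {3,4,7}; {2,5,6}. Points covered: [0, 1, 2, 3, 4, 5, 6, 7, 8].
All classes full (size 3)? YES. All classes cover every point? YES.
Resolvable? YES.

YES


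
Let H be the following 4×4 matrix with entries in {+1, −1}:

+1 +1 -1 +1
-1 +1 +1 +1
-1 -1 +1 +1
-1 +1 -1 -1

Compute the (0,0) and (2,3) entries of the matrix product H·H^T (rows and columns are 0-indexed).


Row 0 of H: [1, 1, -1, 1].
Row 2 of H: [-1, -1, 1, 1].
Row 3 of H: [-1, 1, -1, -1].
(H·H^T)[0][0] = Σ_j H[0][j]·H[0][j] = (1)² + (1)² + (-1)² + (1)² = 1 + 1 + 1 + 1 = 4.
(H·H^T)[2][3] = Σ_j H[2][j]·H[3][j] = (-1)·(-1) + (-1)·(1) + (1)·(-1) + (1)·(-1) = 1 + -1 + -1 + -1 = -2.
Rows 2 and 3 are not orthogonal (dot product = -2 ≠ 0), so H is not a Hadamard matrix.

(0,0) entry = 4; (2,3) entry = -2.


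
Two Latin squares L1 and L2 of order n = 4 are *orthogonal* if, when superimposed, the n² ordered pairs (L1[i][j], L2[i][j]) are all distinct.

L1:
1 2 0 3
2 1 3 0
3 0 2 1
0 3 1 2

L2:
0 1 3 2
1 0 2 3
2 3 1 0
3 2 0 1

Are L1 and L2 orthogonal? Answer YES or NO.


Form the n² = 16 superimposed pairs (L1[i][j], L2[i][j]), row by row (rows and columns indexed from 0):
row 0: (1,0) (2,1) (0,3) (3,2)
row 1: (2,1) (1,0) (3,2) (0,3)
row 2: (3,2) (0,3) (2,1) (1,0)
row 3: (0,3) (3,2) (1,0) (2,1)
Orthogonality requires all 16 pairs distinct.
But the pair (2,1) repeats: cell (0,1) has L1 = 2, L2 = 1, and cell (1,0) has L1 = 2, L2 = 1.
A repeated pair means some other pair never occurs (only 4 distinct pairs out of 16), so the squares are not orthogonal.
Conclusion: NO.

NO


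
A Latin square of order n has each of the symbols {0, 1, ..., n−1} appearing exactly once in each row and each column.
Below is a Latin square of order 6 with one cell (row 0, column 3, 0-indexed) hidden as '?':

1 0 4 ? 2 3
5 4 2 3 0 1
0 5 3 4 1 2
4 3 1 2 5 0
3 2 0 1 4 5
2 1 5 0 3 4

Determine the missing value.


Row 0 contains symbols [0, 1, 2, 3, 4] — missing [5].
Column 3 contains symbols [0, 1, 2, 3, 4] — missing [5].
The missing symbol must appear in both missing sets; intersection = [5].
Therefore the hidden value is 5.

Missing value = 5.


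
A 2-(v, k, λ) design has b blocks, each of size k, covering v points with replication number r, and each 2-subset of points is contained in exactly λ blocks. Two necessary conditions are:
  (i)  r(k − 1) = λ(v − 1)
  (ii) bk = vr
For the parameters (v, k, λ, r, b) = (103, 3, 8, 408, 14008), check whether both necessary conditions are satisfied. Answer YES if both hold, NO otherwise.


Condition (i): r(k − 1) = 408·2 = 816; λ(v − 1) = 8·102 = 816. Match? YES.
Condition (ii): bk = 14008·3 = 42024; vr = 103·408 = 42024. Match? YES.
Both conditions hold? YES.

YES


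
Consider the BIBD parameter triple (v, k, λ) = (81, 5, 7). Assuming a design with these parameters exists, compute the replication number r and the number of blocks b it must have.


Any 2-(v, k, λ) BIBD satisfies two necessary conditions:
  (i)  Each point sits in r blocks, and counting incidences through any fixed point gives r(k − 1) = λ(v − 1), so r = λ(v − 1)/(k − 1).
  (ii) Total incidences bk = vr, so b = vr/k.
Step 1: r = λ(v − 1)/(k − 1) = 7·(81 − 1)/(5 − 1) = 7·80/4 = 560/4 = 140.
Step 2: b = vr/k = 81·140/5 = 11340/5 = 2268.
Check integrality: r = 140 ∈ Z ✓, b = 2268 ∈ Z ✓.
(These identities are necessary conditions: they determine r and b for any design with these parameters, but do not by themselves prove that one exists.)

r = 140, b = 2268.


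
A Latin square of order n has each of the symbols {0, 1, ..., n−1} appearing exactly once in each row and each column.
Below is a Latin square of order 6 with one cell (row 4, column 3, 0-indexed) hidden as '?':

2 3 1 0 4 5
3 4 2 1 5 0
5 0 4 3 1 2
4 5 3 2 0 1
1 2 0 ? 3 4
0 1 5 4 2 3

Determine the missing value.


Row 4 contains symbols [0, 1, 2, 3, 4] — missing [5].
Column 3 contains symbols [0, 1, 2, 3, 4] — missing [5].
The missing symbol must appear in both missing sets; intersection = [5].
Therefore the hidden value is 5.

Missing value = 5.


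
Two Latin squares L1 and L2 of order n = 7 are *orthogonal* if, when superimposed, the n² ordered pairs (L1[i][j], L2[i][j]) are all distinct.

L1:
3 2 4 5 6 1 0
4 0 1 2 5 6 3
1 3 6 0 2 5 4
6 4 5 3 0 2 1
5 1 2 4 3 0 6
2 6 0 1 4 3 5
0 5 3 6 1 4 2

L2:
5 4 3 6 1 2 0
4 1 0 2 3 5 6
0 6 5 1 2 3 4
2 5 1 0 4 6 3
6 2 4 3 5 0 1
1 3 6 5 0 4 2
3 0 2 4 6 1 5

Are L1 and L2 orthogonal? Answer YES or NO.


Form the n² = 49 superimposed pairs (L1[i][j], L2[i][j]), row by row (rows and columns indexed from 0):
row 0: (3,5) (2,4) (4,3) (5,6) (6,1) (1,2) (0,0)
row 1: (4,4) (0,1) (1,0) (2,2) (5,3) (6,5) (3,6)
row 2: (1,0) (3,6) (6,5) (0,1) (2,2) (5,3) (4,4)
row 3: (6,2) (4,5) (5,1) (3,0) (0,4) (2,6) (1,3)
row 4: (5,6) (1,2) (2,4) (4,3) (3,5) (0,0) (6,1)
row 5: (2,1) (6,3) (0,6) (1,5) (4,0) (3,4) (5,2)
row 6: (0,3) (5,0) (3,2) (6,4) (1,6) (4,1) (2,5)
Orthogonality requires all 49 pairs distinct.
But the pair (1,0) repeats: cell (1,2) has L1 = 1, L2 = 0, and cell (2,0) has L1 = 1, L2 = 0.
A repeated pair means some other pair never occurs (only 35 distinct pairs out of 49), so the squares are not orthogonal.
Conclusion: NO.

NO


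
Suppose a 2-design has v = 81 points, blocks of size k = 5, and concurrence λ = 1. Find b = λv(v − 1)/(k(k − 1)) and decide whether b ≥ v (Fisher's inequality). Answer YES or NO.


r = λ(v − 1)/(k − 1) = 1·80/4 = 20.
b = vr/k = 81·20/5 = 324.
Fisher's inequality: b ≥ v ⇔ 324 ≥ 81? YES.

YES


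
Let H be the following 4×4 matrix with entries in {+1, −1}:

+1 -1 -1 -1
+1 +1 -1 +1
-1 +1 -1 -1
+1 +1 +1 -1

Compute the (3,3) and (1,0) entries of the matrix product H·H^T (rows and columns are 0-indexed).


Row 0 of H: [1, -1, -1, -1].
Row 1 of H: [1, 1, -1, 1].
Row 3 of H: [1, 1, 1, -1].
(H·H^T)[3][3] = Σ_j H[3][j]·H[3][j] = (1)² + (1)² + (1)² + (-1)² = 1 + 1 + 1 + 1 = 4.
(H·H^T)[1][0] = Σ_j H[1][j]·H[0][j] = (1)·(1) + (1)·(-1) + (-1)·(-1) + (1)·(-1) = 1 + -1 + 1 + -1 = 0.
So rows 1 and 0 are orthogonal; the diagonal entry equals n = 4.

(3,3) entry = 4; (1,0) entry = 0.
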